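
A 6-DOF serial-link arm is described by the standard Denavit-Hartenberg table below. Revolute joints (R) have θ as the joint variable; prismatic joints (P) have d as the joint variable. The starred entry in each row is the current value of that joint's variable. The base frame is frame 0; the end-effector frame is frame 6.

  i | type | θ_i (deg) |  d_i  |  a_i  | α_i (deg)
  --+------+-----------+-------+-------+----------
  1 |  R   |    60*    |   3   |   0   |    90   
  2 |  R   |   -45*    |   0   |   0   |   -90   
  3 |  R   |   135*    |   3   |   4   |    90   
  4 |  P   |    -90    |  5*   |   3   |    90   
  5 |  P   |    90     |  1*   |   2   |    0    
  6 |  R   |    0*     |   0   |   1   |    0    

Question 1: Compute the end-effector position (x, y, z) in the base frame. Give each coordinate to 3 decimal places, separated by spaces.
-5.486 6.054 0.500

after link 1: o_1 = (0.0000, 0.0000, 3.0000)
after link 2: o_2 = (0.0000, 0.0000, 3.0000)
after link 3: o_3 = (-2.3888, 1.5193, 7.1213)
after link 4: o_4 = (-5.2614, 3.6150, 2.5000)
after link 5: o_5 = (-5.1237, 5.2676, 1.0000)
after link 6: o_6 = (-5.4861, 6.0542, 0.5000)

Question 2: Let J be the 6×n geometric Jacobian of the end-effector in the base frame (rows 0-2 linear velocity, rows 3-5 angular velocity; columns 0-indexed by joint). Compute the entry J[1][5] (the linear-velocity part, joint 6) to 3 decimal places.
axis z_5 = (0.8624,0.0795,-0.5000); lever o_n−o_5 = (-0.3624,0.7866,-0.5000)
cross product → J_v[:, 5] = (0.3536,0.6124,0.7071)
J_ω[:, 5] = z_5
entry J[1][5] = 0.6124

0.612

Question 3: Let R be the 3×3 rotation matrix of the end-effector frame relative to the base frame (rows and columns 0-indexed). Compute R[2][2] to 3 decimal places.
-0.500

End-effector z-axis (col 2 of R) = (0.8624,0.0795,-0.5000)
R[2][2] = -0.5000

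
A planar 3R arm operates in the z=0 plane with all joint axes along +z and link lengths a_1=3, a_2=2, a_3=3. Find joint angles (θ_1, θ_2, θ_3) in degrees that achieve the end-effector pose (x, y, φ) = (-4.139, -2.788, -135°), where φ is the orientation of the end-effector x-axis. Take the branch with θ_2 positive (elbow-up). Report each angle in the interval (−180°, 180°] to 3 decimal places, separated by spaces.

156.557 134.995 -66.552

wrist centre = target − a_3·(cos φ, sin φ) = (-2.0177, -0.6667)
cos θ_2 = (4.5155−3²−2²)/(2·3·2) = -0.7070; θ_2 = 134.9948° (elbow-up)
β = atan2(-0.6667,-2.0177) = -161.7155°; ψ = atan2(1.4143,1.5859) = 41.7270°
θ_1 = β − ψ = -203.4425°
θ_3 = φ − θ_1 − θ_2 = -66.5523° (wrapped to (-180°,180°])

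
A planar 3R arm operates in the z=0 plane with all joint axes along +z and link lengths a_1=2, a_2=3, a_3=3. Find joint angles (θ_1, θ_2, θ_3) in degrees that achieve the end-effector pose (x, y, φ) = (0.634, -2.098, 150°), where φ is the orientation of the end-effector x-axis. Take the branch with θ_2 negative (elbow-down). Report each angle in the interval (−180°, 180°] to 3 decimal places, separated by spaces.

-29.997 -30.004 -149.999

wrist centre = target − a_3·(cos φ, sin φ) = (3.2321, -3.5980)
cos θ_2 = (23.3919−2²−3²)/(2·2·3) = 0.8660; θ_2 = -30.0037° (elbow-down)
β = atan2(-3.5980,3.2321) = -48.0667°; ψ = atan2(-1.5002,4.5980) = -18.0698°
θ_1 = β − ψ = -29.9969°
θ_3 = φ − θ_1 − θ_2 = -149.9994° (wrapped to (-180°,180°])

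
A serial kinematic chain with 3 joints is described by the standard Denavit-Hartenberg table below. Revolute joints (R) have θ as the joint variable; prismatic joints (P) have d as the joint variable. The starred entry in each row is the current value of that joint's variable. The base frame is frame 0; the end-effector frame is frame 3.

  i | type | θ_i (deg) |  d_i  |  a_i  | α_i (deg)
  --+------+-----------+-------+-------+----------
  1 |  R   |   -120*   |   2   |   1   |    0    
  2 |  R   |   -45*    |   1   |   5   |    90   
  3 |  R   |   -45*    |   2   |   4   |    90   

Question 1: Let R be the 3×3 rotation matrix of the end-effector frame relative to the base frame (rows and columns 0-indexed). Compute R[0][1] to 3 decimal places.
-0.259

End-effector y-axis (col 1 of R) = (-0.2588,0.9659,0.0000)
R[0][1] = -0.2588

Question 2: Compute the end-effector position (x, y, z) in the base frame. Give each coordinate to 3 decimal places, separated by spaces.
-8.579 -0.960 0.172

after link 1: o_1 = (-0.5000, -0.8660, 2.0000)
after link 2: o_2 = (-5.3296, -2.1601, 3.0000)
after link 3: o_3 = (-8.5793, -0.9603, 0.1716)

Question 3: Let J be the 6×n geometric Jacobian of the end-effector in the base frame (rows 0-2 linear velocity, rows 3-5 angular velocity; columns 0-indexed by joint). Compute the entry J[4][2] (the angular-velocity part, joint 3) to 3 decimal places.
0.966

axis z_2 = (-0.2588,0.9659,0.0000); lever o_n−o_2 = (-3.2497,1.1998,-2.8284)
cross product → J_v[:, 2] = (-2.7321,-0.7321,2.8284)
J_ω[:, 2] = z_2
entry J[4][2] = 0.9659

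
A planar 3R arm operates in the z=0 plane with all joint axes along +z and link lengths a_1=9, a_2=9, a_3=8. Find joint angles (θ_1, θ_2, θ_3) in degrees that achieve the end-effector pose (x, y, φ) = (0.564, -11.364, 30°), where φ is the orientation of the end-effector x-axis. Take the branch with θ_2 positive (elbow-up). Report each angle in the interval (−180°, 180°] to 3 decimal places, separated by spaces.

-135.000 44.998 120.002

wrist centre = target − a_3·(cos φ, sin φ) = (-6.3642, -15.3640)
cos θ_2 = (276.5556−9²−9²)/(2·9·9) = 0.7071; θ_2 = 44.9979° (elbow-up)
β = atan2(-15.3640,-6.3642) = -112.5007°; ψ = atan2(6.3637,15.3642) = 22.4989°
θ_1 = β − ψ = -134.9996°
θ_3 = φ − θ_1 − θ_2 = 120.0018° (wrapped to (-180°,180°])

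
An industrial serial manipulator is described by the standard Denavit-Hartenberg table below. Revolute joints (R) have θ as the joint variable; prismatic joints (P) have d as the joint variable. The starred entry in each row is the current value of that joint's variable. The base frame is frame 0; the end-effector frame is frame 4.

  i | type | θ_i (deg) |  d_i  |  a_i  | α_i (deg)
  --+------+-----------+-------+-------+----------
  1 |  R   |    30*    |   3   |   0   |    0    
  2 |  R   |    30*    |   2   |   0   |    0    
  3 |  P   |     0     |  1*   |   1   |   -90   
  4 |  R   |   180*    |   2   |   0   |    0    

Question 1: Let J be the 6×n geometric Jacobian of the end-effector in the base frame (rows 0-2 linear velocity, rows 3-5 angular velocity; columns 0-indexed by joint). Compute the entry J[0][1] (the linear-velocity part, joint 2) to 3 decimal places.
axis z_1 = (0.0000,0.0000,1.0000); lever o_n−o_1 = (-1.2321,1.8660,3.0000)
cross product → J_v[:, 1] = (-1.8660,-1.2321,0.0000)
J_ω[:, 1] = z_1
entry J[0][1] = -1.8660

-1.866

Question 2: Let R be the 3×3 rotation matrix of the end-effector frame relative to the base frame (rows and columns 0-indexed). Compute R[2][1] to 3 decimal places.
1.000

End-effector y-axis (col 1 of R) = (-0.0000,-0.0000,1.0000)
R[2][1] = 1.0000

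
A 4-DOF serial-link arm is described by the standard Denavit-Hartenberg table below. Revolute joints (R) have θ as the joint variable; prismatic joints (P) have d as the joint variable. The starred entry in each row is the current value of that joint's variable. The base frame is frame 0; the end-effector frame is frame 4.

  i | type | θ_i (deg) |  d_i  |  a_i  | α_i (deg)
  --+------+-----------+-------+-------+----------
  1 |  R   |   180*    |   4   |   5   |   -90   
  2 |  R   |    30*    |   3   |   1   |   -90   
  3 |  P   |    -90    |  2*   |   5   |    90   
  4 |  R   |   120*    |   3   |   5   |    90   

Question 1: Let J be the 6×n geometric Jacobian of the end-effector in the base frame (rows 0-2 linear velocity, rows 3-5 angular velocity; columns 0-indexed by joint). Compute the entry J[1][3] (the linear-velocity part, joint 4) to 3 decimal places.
axis z_3 = (0.8660,-0.0000,0.5000); lever o_n−o_3 = (4.7631,2.5000,-2.2500)
cross product → J_v[:, 3] = (-1.2500,4.3301,2.1651)
J_ω[:, 3] = z_3
entry J[1][3] = 4.3301

4.330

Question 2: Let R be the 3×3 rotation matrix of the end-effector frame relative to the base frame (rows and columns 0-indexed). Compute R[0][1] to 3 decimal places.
0.866

End-effector y-axis (col 1 of R) = (0.8660,-0.0000,0.5000)
R[0][1] = 0.8660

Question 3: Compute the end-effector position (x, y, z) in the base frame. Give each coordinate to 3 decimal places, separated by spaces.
-0.103 -5.500 -0.482

after link 1: o_1 = (-5.0000, 0.0000, 4.0000)
after link 2: o_2 = (-5.8660, -3.0000, 3.5000)
after link 3: o_3 = (-4.8660, -8.0000, 1.7679)
after link 4: o_4 = (-0.1029, -5.5000, -0.4821)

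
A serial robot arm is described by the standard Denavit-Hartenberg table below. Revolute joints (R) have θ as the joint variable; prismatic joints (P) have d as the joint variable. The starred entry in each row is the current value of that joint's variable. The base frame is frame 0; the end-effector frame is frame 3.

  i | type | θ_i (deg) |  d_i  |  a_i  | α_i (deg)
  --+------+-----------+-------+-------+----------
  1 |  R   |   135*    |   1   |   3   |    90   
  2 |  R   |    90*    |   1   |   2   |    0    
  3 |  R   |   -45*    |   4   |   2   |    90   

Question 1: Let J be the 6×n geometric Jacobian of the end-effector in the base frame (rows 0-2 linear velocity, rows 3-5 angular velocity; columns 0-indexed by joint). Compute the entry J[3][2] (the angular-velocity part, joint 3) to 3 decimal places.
0.707

axis z_2 = (0.7071,0.7071,0.0000); lever o_n−o_2 = (1.8284,3.8284,1.4142)
cross product → J_v[:, 2] = (1.0000,-1.0000,1.4142)
J_ω[:, 2] = z_2
entry J[3][2] = 0.7071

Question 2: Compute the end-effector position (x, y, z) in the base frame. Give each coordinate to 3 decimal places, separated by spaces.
0.414 6.657 4.414

after link 1: o_1 = (-2.1213, 2.1213, 1.0000)
after link 2: o_2 = (-1.4142, 2.8284, 3.0000)
after link 3: o_3 = (0.4142, 6.6569, 4.4142)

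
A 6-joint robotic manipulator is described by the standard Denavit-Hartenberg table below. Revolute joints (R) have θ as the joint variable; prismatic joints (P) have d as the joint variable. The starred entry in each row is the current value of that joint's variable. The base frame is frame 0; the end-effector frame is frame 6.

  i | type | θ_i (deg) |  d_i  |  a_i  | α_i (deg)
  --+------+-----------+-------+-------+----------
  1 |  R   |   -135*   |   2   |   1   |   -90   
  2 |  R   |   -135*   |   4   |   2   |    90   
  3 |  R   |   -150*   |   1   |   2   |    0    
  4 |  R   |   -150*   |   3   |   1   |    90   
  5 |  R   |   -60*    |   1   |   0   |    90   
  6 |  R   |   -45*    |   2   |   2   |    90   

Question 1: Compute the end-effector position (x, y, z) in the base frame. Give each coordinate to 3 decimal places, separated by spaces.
2.381 -2.124 0.672

after link 1: o_1 = (-0.7071, -0.7071, 2.0000)
after link 2: o_2 = (3.1213, -2.5355, 3.4142)
after link 3: o_3 = (2.0482, -2.1945, 1.4824)
after link 4: o_4 = (4.4106, -1.0568, -0.2854)
after link 5: o_5 = (4.4900, -0.2703, 0.3270)
after link 6: o_6 = (2.3814, -2.1236, 0.6717)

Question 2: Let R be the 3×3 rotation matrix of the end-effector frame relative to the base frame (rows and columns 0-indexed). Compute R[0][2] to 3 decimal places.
-0.055

End-effector z-axis (col 2 of R) = (-0.0549,-0.1219,-0.9910)
R[0][2] = -0.0549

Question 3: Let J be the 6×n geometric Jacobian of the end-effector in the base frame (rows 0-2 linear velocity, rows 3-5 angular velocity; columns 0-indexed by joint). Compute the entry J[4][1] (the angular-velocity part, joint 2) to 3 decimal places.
-0.707

axis z_1 = (0.7071,-0.7071,0.0000); lever o_n−o_1 = (3.0885,-1.4165,-1.3283)
cross product → J_v[:, 1] = (0.9392,0.9392,1.1823)
J_ω[:, 1] = z_1
entry J[4][1] = -0.7071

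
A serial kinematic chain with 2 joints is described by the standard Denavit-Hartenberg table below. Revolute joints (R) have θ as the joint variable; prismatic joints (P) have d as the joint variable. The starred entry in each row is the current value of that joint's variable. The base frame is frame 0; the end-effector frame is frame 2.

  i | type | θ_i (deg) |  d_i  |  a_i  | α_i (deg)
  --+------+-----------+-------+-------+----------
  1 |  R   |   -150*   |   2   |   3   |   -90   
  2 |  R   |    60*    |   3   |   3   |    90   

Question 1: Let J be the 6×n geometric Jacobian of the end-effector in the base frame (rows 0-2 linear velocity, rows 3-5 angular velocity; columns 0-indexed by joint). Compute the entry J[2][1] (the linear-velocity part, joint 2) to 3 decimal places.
-1.500

axis z_1 = (0.5000,-0.8660,0.0000); lever o_n−o_1 = (0.2010,-3.3481,-2.5981)
cross product → J_v[:, 1] = (2.2500,1.2990,-1.5000)
J_ω[:, 1] = z_1
entry J[2][1] = -1.5000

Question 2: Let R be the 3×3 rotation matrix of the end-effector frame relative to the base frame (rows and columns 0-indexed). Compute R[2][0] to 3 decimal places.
-0.866

End-effector x-axis (col 0 of R) = (-0.4330,-0.2500,-0.8660)
R[2][0] = -0.8660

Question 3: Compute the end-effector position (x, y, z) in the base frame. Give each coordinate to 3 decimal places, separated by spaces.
after link 1: o_1 = (-2.5981, -1.5000, 2.0000)
after link 2: o_2 = (-2.3971, -4.8481, -0.5981)

-2.397 -4.848 -0.598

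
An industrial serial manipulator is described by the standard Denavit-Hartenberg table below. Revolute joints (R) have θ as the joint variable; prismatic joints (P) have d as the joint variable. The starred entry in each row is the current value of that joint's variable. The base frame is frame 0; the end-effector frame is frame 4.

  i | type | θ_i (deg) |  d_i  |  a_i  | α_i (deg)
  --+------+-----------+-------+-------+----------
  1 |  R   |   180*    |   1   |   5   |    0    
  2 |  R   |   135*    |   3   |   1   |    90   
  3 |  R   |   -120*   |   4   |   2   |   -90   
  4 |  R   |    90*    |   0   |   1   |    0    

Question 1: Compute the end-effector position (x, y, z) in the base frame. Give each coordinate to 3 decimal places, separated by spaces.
-7.121 -2.121 2.268

after link 1: o_1 = (-5.0000, 0.0000, 1.0000)
after link 2: o_2 = (-4.2929, -0.7071, 4.0000)
after link 3: o_3 = (-7.8284, -2.8284, 2.2679)
after link 4: o_4 = (-7.1213, -2.1213, 2.2679)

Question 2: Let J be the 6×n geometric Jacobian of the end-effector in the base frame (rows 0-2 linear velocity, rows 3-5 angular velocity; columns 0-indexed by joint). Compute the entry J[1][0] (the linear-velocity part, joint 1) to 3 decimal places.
-7.121

axis z_0 = ẑ; lever o_n−o_0 = (-7.1213,-2.1213,2.2679)
cross product → J_v[:, 0] = (2.1213,-7.1213,0.0000)
J_ω[:, 0] = z_0
entry J[1][0] = -7.1213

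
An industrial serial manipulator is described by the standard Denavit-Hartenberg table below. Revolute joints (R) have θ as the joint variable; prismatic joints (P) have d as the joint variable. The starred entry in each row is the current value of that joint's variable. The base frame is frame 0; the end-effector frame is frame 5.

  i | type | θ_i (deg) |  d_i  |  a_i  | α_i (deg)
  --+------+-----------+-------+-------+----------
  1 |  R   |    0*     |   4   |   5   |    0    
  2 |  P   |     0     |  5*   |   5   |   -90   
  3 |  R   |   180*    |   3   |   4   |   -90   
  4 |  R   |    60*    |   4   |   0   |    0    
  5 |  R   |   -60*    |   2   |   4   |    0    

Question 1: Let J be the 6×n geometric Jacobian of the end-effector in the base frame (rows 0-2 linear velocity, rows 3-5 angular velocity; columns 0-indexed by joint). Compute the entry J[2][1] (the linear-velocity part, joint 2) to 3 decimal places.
prismatic axis z_1 = (0.0000,0.0000,1.0000)
J_v[:, 1] = z_1; J_ω[:, 1] = (0,0,0)
entry J[2][1] = 1.0000

1.000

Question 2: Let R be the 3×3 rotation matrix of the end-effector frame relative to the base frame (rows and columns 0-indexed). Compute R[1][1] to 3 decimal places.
End-effector y-axis (col 1 of R) = (0.0000,-1.0000,0.0000)
R[1][1] = -1.0000

-1.000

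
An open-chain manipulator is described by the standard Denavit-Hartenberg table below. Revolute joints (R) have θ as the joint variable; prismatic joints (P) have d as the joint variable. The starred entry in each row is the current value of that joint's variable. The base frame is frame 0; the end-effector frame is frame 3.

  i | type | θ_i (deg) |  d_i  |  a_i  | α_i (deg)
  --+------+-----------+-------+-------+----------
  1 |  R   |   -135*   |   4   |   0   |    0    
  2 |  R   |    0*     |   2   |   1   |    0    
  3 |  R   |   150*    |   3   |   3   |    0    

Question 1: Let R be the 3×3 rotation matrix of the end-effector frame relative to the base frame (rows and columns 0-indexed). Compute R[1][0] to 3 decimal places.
0.259

End-effector x-axis (col 0 of R) = (0.9659,0.2588,0.0000)
R[1][0] = 0.2588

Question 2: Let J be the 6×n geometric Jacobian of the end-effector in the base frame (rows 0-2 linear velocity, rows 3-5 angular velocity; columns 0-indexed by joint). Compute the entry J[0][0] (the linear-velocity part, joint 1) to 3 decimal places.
axis z_0 = ẑ; lever o_n−o_0 = (2.1907,0.0694,9.0000)
cross product → J_v[:, 0] = (-0.0694,2.1907,0.0000)
J_ω[:, 0] = z_0
entry J[0][0] = -0.0694

-0.069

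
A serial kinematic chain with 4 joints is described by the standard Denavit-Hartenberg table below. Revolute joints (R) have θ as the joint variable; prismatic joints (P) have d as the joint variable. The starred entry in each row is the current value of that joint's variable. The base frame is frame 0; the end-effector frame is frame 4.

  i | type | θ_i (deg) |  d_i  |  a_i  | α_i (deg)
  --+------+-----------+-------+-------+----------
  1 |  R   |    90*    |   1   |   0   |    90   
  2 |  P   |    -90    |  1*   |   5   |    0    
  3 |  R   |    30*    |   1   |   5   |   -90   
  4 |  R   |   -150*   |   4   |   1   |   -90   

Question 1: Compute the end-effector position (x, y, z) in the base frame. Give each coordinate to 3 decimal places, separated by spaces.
after link 1: o_1 = (0.0000, 0.0000, 1.0000)
after link 2: o_2 = (1.0000, 0.0000, -4.0000)
after link 3: o_3 = (2.0000, 2.5000, -8.3301)
after link 4: o_4 = (2.5000, 5.5311, -5.5801)

2.500 5.531 -5.580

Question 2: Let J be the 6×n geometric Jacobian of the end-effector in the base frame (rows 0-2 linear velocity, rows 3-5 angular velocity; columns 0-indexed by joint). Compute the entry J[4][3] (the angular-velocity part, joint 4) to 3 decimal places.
0.866

axis z_3 = (0.0000,0.8660,0.5000); lever o_n−o_3 = (0.5000,3.0311,2.7500)
cross product → J_v[:, 3] = (0.8660,0.2500,-0.4330)
J_ω[:, 3] = z_3
entry J[4][3] = 0.8660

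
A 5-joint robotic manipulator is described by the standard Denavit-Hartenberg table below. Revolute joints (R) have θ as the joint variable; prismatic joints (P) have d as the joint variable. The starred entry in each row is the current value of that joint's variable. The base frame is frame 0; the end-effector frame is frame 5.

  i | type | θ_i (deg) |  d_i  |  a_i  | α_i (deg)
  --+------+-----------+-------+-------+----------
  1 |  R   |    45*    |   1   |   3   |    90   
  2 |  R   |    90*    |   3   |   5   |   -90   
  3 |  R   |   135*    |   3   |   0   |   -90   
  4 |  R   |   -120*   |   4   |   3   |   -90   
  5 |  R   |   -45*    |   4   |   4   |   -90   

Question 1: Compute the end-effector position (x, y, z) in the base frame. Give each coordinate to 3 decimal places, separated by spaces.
after link 1: o_1 = (2.1213, 2.1213, 1.0000)
after link 2: o_2 = (4.2426, -0.0000, 6.0000)
after link 3: o_3 = (2.1213, -2.1213, 6.0000)
after link 4: o_4 = (3.0342, -6.7084, 4.2322)
after link 5: o_5 = (0.2772, -10.2440, 0.7827)

0.277 -10.244 0.783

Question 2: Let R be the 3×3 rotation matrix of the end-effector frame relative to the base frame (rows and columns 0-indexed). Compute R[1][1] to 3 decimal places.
-0.079

End-effector y-axis (col 1 of R) = (0.7866,-0.0795,0.6124)
R[1][1] = -0.0795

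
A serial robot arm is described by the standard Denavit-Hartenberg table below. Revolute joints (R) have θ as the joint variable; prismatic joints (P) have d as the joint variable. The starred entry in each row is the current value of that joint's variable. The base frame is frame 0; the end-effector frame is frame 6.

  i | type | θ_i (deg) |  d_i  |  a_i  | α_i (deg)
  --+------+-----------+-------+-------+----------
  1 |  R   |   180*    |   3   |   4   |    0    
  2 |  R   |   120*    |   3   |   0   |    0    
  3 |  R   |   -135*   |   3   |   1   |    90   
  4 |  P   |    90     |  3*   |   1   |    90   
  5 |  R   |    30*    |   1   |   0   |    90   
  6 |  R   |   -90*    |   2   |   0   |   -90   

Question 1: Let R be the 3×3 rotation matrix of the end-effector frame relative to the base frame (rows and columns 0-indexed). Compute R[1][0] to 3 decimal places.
End-effector x-axis (col 0 of R) = (0.9659,-0.2588,0.0000)
R[1][0] = -0.2588

-0.259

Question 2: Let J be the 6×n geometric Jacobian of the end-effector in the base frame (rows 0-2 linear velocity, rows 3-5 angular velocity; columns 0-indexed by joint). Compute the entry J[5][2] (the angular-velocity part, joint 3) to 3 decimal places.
axis z_2 = (0.0000,0.0000,1.0000); lever o_n−o_2 = (-1.6037,1.7424,5.0000)
cross product → J_v[:, 2] = (-1.7424,-1.6037,0.0000)
J_ω[:, 2] = z_2
entry J[5][2] = 1.0000

1.000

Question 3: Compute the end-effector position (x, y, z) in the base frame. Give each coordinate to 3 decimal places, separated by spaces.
-5.604 1.742 11.000

after link 1: o_1 = (-4.0000, 0.0000, 3.0000)
after link 2: o_2 = (-4.0000, 0.0000, 6.0000)
after link 3: o_3 = (-4.9659, 0.2588, 9.0000)
after link 4: o_4 = (-4.1895, 3.1566, 10.0000)
after link 5: o_5 = (-5.1554, 3.4154, 10.0000)
after link 6: o_6 = (-5.6037, 1.7424, 11.0000)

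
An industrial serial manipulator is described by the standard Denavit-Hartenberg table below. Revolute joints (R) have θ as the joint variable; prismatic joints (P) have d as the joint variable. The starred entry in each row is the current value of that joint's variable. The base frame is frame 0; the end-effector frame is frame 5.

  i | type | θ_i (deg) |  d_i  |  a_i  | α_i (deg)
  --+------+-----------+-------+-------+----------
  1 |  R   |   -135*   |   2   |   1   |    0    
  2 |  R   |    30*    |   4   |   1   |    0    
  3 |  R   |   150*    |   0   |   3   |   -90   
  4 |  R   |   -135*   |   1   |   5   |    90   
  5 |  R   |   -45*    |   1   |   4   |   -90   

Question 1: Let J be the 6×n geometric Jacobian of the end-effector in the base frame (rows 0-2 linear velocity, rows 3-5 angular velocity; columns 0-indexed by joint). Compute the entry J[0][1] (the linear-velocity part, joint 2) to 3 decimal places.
axis z_1 = (0.0000,0.0000,1.0000); lever o_n−o_1 = (-1.2588,-4.5517,8.8284)
cross product → J_v[:, 1] = (4.5517,-1.2588,0.0000)
J_ω[:, 1] = z_1
entry J[0][1] = 4.5517

4.552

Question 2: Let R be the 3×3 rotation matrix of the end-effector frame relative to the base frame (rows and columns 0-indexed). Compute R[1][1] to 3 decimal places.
0.500

End-effector y-axis (col 1 of R) = (0.5000,0.5000,0.7071)
R[1][1] = 0.5000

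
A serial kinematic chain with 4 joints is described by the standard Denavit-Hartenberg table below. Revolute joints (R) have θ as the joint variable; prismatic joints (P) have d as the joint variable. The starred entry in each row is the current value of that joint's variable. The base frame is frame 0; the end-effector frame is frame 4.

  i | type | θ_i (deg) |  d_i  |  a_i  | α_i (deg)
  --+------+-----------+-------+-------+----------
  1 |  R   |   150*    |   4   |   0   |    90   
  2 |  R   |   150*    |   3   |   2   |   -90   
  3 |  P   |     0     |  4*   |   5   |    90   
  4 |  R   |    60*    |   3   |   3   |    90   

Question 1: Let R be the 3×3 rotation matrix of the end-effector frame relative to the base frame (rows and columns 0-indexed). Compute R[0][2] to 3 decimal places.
End-effector z-axis (col 2 of R) = (0.4330,-0.2500,0.8660)
R[0][2] = 0.4330

0.433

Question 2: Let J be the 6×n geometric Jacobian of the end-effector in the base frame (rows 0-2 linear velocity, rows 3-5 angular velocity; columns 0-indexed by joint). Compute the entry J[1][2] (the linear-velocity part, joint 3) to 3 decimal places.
-0.250

prismatic axis z_2 = (0.4330,-0.2500,-0.8660)
J_v[:, 2] = z_2; J_ω[:, 2] = (0,0,0)
entry J[1][2] = -0.2500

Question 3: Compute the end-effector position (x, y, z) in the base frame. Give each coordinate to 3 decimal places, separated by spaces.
12.232 -0.134 2.536

after link 1: o_1 = (0.0000, 0.0000, 4.0000)
after link 2: o_2 = (3.0000, 1.7321, 5.0000)
after link 3: o_3 = (8.4821, -1.4330, 4.0359)
after link 4: o_4 = (12.2321, -0.1340, 2.5359)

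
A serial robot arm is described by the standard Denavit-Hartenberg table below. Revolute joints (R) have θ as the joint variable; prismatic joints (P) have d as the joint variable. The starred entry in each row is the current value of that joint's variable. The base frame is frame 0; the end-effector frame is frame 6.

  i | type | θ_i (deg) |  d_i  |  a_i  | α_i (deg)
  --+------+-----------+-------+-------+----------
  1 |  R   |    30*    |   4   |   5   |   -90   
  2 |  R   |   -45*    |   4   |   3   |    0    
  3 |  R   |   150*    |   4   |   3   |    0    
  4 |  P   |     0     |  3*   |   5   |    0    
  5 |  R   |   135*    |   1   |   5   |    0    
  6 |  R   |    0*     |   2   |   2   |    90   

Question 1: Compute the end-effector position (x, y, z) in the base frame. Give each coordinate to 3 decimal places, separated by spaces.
after link 1: o_1 = (4.3301, 2.5000, 4.0000)
after link 2: o_2 = (4.1672, 7.0248, 6.1213)
after link 3: o_3 = (1.4948, 10.1006, 3.2235)
after link 4: o_4 = (-1.1259, 12.0517, -1.6061)
after link 5: o_5 = (-3.7910, 11.6677, 2.7240)
after link 6: o_6 = (-5.6570, 12.8997, 4.4561)

-5.657 12.900 4.456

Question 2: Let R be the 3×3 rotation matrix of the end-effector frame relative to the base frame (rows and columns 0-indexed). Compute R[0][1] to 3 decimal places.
-0.500

End-effector y-axis (col 1 of R) = (-0.5000,0.8660,0.0000)
R[0][1] = -0.5000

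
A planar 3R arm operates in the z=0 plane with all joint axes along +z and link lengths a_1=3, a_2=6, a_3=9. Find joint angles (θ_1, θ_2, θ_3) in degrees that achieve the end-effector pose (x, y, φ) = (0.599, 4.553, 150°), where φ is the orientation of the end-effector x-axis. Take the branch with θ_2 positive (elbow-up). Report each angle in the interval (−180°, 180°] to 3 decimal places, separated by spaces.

wrist centre = target − a_3·(cos φ, sin φ) = (8.3932, 0.0530)
cos θ_2 = (70.4491−3²−6²)/(2·3·6) = 0.7069; θ_2 = 45.0152° (elbow-up)
β = atan2(0.0530,8.3932) = 0.3618°; ψ = atan2(4.2438,7.2415) = 30.3717°
θ_1 = β − ψ = -30.0099°
θ_3 = φ − θ_1 − θ_2 = 134.9947° (wrapped to (-180°,180°])

-30.010 45.015 134.995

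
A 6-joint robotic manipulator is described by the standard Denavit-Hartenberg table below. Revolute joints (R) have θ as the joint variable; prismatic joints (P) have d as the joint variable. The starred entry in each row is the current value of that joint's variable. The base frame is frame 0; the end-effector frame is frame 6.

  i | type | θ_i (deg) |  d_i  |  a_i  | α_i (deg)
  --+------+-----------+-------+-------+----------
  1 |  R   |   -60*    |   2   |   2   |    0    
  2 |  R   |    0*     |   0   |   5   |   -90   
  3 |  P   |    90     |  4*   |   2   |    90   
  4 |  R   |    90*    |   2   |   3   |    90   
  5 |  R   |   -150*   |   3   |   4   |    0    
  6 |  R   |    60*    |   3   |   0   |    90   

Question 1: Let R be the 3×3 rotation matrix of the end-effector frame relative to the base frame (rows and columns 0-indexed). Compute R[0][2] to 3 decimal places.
End-effector z-axis (col 2 of R) = (-0.8660,-0.5000,-0.0000)
R[0][2] = -0.8660

-0.866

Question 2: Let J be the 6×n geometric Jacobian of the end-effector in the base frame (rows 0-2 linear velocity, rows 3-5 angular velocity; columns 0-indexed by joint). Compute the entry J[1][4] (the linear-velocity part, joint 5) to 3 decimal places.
axis z_4 = (0.0000,-0.0000,-1.0000); lever o_n−o_4 = (-4.0000,-0.0000,-6.0000)
cross product → J_v[:, 4] = (-0.0000,4.0000,-0.0000)
J_ω[:, 4] = z_4
entry J[1][4] = 4.0000

4.000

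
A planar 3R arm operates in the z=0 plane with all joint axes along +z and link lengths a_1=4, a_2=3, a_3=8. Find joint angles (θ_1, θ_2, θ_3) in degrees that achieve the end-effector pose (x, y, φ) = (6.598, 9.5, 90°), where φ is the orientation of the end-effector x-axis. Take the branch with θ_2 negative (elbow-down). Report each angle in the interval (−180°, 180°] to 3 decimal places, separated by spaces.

wrist centre = target − a_3·(cos φ, sin φ) = (6.5980, 1.5000)
cos θ_2 = (45.7836−4²−3²)/(2·4·3) = 0.8660; θ_2 = -30.0048° (elbow-down)
β = atan2(1.5000,6.5980) = 12.8080°; ψ = atan2(-1.5002,6.5980) = -12.8099°
θ_1 = β − ψ = 25.6179°
θ_3 = φ − θ_1 − θ_2 = 94.3869° (wrapped to (-180°,180°])

25.618 -30.005 94.387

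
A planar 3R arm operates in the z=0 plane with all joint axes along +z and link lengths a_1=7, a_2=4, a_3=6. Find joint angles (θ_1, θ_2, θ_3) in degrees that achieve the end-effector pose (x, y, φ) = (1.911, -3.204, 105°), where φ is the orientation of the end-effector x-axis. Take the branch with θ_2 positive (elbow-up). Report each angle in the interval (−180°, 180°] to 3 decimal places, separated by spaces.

wrist centre = target − a_3·(cos φ, sin φ) = (3.4639, -8.9996)
cos θ_2 = (92.9907−7²−4²)/(2·7·4) = 0.4998; θ_2 = 60.0110° (elbow-up)
β = atan2(-8.9996,3.4639) = -68.9484°; ψ = atan2(3.4645,8.9993) = 21.0553°
θ_1 = β − ψ = -90.0036°
θ_3 = φ − θ_1 − θ_2 = 134.9926° (wrapped to (-180°,180°])

-90.004 60.011 134.993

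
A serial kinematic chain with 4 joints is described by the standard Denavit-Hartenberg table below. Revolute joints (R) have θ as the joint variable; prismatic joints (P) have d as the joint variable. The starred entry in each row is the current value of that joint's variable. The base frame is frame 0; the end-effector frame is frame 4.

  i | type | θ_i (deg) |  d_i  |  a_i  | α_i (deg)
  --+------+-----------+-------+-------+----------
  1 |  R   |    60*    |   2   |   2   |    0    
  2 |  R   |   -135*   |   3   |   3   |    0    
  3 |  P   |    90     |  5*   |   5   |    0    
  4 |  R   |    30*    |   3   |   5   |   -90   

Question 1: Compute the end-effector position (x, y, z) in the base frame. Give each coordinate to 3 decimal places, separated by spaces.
after link 1: o_1 = (1.0000, 1.7321, 2.0000)
after link 2: o_2 = (1.7765, -1.1657, 5.0000)
after link 3: o_3 = (6.6061, 0.1284, 10.0000)
after link 4: o_4 = (10.1416, 3.6639, 13.0000)

10.142 3.664 13.000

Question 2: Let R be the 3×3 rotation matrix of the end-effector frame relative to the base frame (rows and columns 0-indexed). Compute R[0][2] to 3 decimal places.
-0.707

End-effector z-axis (col 2 of R) = (-0.7071,0.7071,0.0000)
R[0][2] = -0.7071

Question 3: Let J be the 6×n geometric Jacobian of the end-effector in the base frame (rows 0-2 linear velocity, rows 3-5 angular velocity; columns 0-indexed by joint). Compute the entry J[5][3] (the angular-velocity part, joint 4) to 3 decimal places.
1.000

axis z_3 = (0.0000,0.0000,1.0000); lever o_n−o_3 = (3.5355,3.5355,3.0000)
cross product → J_v[:, 3] = (-3.5355,3.5355,0.0000)
J_ω[:, 3] = z_3
entry J[5][3] = 1.0000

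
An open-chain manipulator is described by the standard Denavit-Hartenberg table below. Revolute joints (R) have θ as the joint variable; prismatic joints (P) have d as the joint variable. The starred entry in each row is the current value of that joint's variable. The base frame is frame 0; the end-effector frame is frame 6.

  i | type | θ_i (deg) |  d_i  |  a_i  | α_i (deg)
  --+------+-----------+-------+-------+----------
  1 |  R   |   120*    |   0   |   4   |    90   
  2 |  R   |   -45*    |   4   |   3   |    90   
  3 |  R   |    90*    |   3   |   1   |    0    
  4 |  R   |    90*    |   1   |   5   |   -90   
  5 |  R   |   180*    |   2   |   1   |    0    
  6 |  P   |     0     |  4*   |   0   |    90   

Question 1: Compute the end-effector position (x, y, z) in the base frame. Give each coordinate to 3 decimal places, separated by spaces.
after link 1: o_1 = (-2.0000, 3.4641, 0.0000)
after link 2: o_2 = (0.4034, 7.3012, -2.1213)
after link 3: o_3 = (2.3301, 5.9641, -4.2426)
after link 4: o_4 = (4.4514, 2.2899, -1.4142)
after link 5: o_5 = (2.3658, 1.9022, -2.1213)
after link 6: o_6 = (-1.0983, -0.0978, -2.1213)

-1.098 -0.098 -2.121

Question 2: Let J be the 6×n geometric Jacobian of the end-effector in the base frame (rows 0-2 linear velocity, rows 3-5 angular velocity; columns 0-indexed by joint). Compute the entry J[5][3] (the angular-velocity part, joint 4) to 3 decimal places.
-0.707

axis z_3 = (0.3536,-0.6124,-0.7071); lever o_n−o_3 = (-3.4284,-6.0619,2.1213)
cross product → J_v[:, 3] = (-5.5854,1.6742,-4.2426)
J_ω[:, 3] = z_3
entry J[5][3] = -0.7071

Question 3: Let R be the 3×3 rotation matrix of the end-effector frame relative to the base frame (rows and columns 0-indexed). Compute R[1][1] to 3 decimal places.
-0.500

End-effector y-axis (col 1 of R) = (-0.8660,-0.5000,-0.0000)
R[1][1] = -0.5000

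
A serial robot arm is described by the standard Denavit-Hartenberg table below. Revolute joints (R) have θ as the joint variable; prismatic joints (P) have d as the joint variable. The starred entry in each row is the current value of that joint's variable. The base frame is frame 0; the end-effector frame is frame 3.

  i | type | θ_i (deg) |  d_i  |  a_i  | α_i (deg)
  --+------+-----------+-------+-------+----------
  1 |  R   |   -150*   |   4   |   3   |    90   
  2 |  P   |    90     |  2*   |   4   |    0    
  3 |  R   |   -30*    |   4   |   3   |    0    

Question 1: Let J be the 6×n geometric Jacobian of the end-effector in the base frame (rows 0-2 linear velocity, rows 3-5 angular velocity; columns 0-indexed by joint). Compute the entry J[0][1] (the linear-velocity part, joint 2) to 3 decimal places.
prismatic axis z_1 = (-0.5000,0.8660,0.0000)
J_v[:, 1] = z_1; J_ω[:, 1] = (0,0,0)
entry J[0][1] = -0.5000

-0.500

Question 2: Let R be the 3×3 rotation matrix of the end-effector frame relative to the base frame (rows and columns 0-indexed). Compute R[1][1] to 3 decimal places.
0.433

End-effector y-axis (col 1 of R) = (0.7500,0.4330,0.5000)
R[1][1] = 0.4330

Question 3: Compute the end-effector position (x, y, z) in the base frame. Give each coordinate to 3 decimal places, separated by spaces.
-6.897 2.946 10.598

after link 1: o_1 = (-2.5981, -1.5000, 4.0000)
after link 2: o_2 = (-3.5981, 0.2321, 8.0000)
after link 3: o_3 = (-6.8971, 2.9462, 10.5981)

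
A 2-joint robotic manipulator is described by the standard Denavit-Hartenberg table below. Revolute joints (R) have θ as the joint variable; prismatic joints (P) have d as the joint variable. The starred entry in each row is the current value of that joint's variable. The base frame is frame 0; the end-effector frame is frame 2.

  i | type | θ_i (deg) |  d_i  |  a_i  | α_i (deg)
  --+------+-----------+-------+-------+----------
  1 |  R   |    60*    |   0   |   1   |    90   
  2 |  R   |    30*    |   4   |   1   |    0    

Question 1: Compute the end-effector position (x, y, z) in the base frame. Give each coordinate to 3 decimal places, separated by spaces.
4.397 -0.384 0.500

after link 1: o_1 = (0.5000, 0.8660, 0.0000)
after link 2: o_2 = (4.3971, -0.3840, 0.5000)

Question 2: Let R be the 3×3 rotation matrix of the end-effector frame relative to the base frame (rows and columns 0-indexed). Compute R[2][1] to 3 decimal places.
End-effector y-axis (col 1 of R) = (-0.2500,-0.4330,0.8660)
R[2][1] = 0.8660

0.866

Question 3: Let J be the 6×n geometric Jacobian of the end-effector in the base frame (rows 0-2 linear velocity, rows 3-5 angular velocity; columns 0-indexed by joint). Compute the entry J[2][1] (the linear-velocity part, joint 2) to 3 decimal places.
0.866

axis z_1 = (0.8660,-0.5000,0.0000); lever o_n−o_1 = (3.8971,-1.2500,0.5000)
cross product → J_v[:, 1] = (-0.2500,-0.4330,0.8660)
J_ω[:, 1] = z_1
entry J[2][1] = 0.8660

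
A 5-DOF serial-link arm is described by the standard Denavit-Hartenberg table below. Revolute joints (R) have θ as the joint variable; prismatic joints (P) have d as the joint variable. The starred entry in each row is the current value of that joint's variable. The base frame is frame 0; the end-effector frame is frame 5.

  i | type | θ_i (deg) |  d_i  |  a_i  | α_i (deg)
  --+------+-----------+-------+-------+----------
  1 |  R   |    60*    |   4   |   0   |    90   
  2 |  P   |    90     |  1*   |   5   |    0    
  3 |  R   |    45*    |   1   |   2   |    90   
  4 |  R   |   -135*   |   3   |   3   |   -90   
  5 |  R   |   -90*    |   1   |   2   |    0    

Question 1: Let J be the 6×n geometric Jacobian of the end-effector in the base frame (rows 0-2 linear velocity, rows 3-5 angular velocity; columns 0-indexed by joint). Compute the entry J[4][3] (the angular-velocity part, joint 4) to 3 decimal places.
0.612

axis z_3 = (0.3536,0.6124,0.7071); lever o_n−o_3 = (-0.1817,5.3421,2.5355)
cross product → J_v[:, 3] = (-2.2247,-1.0249,2.0000)
J_ω[:, 3] = z_3
entry J[4][3] = 0.6124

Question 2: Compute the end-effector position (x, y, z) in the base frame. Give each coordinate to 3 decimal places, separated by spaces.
after link 1: o_1 = (0.0000, 0.0000, 4.0000)
after link 2: o_2 = (0.8660, -0.5000, 9.0000)
after link 3: o_3 = (1.0249, -2.2247, 10.4142)
after link 4: o_4 = (0.9985, 1.9721, 11.0355)
after link 5: o_5 = (0.8432, 3.1174, 12.9497)

0.843 3.117 12.950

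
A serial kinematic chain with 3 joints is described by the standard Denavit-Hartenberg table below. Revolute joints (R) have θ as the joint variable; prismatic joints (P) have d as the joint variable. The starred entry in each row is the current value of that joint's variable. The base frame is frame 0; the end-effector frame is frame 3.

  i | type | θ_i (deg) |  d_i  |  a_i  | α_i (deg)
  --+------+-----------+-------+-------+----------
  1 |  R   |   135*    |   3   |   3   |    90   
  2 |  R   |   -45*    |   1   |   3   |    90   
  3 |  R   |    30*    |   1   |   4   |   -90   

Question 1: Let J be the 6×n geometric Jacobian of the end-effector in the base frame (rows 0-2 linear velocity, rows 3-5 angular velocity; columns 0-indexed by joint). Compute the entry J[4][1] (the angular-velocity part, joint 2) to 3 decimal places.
axis z_1 = (0.7071,0.7071,0.0000); lever o_n−o_1 = (-0.6107,4.8534,-5.2779)
cross product → J_v[:, 1] = (-3.7321,3.7321,3.8637)
J_ω[:, 1] = z_1
entry J[4][1] = 0.7071

0.707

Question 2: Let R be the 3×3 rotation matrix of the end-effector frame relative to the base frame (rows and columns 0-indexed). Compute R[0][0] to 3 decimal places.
-0.079

End-effector x-axis (col 0 of R) = (-0.0795,0.7866,-0.6124)
R[0][0] = -0.0795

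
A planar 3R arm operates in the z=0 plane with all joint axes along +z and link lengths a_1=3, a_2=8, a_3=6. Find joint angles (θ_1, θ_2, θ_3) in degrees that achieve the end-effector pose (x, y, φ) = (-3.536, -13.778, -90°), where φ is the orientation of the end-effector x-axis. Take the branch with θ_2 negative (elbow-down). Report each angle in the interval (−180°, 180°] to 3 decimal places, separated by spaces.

-45.004 -89.999 45.003

wrist centre = target − a_3·(cos φ, sin φ) = (-3.5360, -7.7780)
cos θ_2 = (73.0006−3²−8²)/(2·3·8) = 0.0000; θ_2 = -89.9993° (elbow-down)
β = atan2(-7.7780,-3.5360) = -114.4473°; ψ = atan2(-8.0000,3.0001) = -69.4433°
θ_1 = β − ψ = -45.0039°
θ_3 = φ − θ_1 − θ_2 = 45.0032° (wrapped to (-180°,180°])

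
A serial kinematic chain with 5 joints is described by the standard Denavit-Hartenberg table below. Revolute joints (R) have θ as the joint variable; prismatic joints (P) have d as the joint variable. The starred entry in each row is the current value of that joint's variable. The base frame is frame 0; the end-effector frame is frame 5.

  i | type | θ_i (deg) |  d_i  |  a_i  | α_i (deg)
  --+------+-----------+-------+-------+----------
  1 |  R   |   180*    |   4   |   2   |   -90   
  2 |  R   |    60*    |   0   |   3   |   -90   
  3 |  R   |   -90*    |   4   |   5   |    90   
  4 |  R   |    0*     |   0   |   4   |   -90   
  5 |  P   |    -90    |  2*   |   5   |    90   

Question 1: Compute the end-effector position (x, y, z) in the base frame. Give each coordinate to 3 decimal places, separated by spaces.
after link 1: o_1 = (-2.0000, 0.0000, 4.0000)
after link 2: o_2 = (-3.5000, 0.0000, 1.4019)
after link 3: o_3 = (-0.0359, -5.0000, -0.5981)
after link 4: o_4 = (-0.0359, -9.0000, -0.5981)
after link 5: o_5 = (4.1962, -9.0000, 2.7321)

4.196 -9.000 2.732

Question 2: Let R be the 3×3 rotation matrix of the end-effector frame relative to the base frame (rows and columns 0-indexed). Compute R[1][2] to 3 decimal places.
End-effector z-axis (col 2 of R) = (0.0000,1.0000,-0.0000)
R[1][2] = 1.0000

1.000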